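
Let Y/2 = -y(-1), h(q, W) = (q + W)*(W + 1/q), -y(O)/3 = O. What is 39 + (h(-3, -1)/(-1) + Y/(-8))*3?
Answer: 101/4 ≈ 25.250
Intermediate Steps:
y(O) = -3*O
h(q, W) = (W + q)*(W + 1/q)
Y = -6 (Y = 2*(-(-3)*(-1)) = 2*(-1*3) = 2*(-3) = -6)
39 + (h(-3, -1)/(-1) + Y/(-8))*3 = 39 + ((1 + (-1)² - 1*(-3) - 1/(-3))/(-1) - 6/(-8))*3 = 39 + ((1 + 1 + 3 - 1*(-⅓))*(-1) - 6*(-⅛))*3 = 39 + ((1 + 1 + 3 + ⅓)*(-1) + ¾)*3 = 39 + ((16/3)*(-1) + ¾)*3 = 39 + (-16/3 + ¾)*3 = 39 - 55/12*3 = 39 - 55/4 = 101/4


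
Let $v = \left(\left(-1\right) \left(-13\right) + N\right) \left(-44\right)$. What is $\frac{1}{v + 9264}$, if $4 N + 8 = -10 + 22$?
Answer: $\frac{1}{8648} \approx 0.00011563$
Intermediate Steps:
$N = 1$ ($N = -2 + \frac{-10 + 22}{4} = -2 + \frac{1}{4} \cdot 12 = -2 + 3 = 1$)
$v = -616$ ($v = \left(\left(-1\right) \left(-13\right) + 1\right) \left(-44\right) = \left(13 + 1\right) \left(-44\right) = 14 \left(-44\right) = -616$)
$\frac{1}{v + 9264} = \frac{1}{-616 + 9264} = \frac{1}{8648}$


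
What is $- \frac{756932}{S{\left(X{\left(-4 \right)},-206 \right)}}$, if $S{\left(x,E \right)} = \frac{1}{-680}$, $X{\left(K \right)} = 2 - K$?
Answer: $514713760$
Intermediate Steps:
$S{\left(x,E \right)} = - \frac{1}{680}$
$- \frac{756932}{S{\left(X{\left(-4 \right)},-206 \right)}} = - \frac{756932}{- \frac{1}{680}} = \left(-756932\right) \left(-680\right) = 514713760$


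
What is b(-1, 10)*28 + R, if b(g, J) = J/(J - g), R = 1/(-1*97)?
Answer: 27149/1067 ≈ 25.444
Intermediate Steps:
R = -1/97 (R = 1/(-97) = -1/97 ≈ -0.010309)
b(-1, 10)*28 + R = (10/(10 - 1*(-1)))*28 - 1/97 = (10/(10 + 1))*28 - 1/97 = (10/11)*28 - 1/97 = 280/11 - 1/97 = 27149/1067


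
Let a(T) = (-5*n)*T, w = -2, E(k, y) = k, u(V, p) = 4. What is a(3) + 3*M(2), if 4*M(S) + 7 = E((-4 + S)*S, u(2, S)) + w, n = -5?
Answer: 261/4 ≈ 65.250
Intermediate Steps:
M(S) = -9/4 + S*(-4 + S)/4 (M(S) = -7/4 + ((-4 + S)*S - 2)/4 = -7/4 + (S*(-4 + S) - 2)/4 = -7/4 + (-2 + S*(-4 + S))/4 = -7/4 + (-1/2 + S*(-4 + S)/4) = -9/4 + S*(-4 + S)/4)
a(T) = 25*T (a(T) = (-5*(-5))*T = 25*T)
a(3) + 3*M(2) = 25*3 + 3*(-9/4 + (1/4)*2*(-4 + 2)) = 75 + 3*(-9/4 + (1/4)*2*(-2)) = 75 + 3*(-9/4 - 1) = 75 + 3*(-13/4) = 75 - 39/4 = 261/4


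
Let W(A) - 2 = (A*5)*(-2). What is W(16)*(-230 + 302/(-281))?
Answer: 10259256/281 ≈ 36510.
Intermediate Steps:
W(A) = 2 - 10*A (W(A) = 2 + (A*5)*(-2) = 2 + (5*A)*(-2) = 2 - 10*A)
W(16)*(-230 + 302/(-281)) = (2 - 10*16)*(-230 + 302/(-281)) = (2 - 160)*(-230 + 302*(-1/281)) = -158*(-230 - 302/281) = -158*(-64932/281) = 10259256/281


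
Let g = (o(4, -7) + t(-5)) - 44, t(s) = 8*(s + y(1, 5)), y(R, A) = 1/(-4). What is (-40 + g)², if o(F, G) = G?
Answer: 17689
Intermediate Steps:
y(R, A) = -¼
t(s) = -2 + 8*s (t(s) = 8*(s - ¼) = 8*(-¼ + s) = -2 + 8*s)
g = -93 (g = (-7 + (-2 + 8*(-5))) - 44 = (-7 + (-2 - 40)) - 44 = (-7 - 42) - 44 = -49 - 44 = -93)
(-40 + g)² = (-40 - 93)² = (-133)² = 17689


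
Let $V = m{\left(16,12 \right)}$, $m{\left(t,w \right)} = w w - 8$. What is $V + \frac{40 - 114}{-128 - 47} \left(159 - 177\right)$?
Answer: $\frac{22468}{175} \approx 128.39$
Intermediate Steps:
$m{\left(t,w \right)} = -8 + w^{2}$ ($m{\left(t,w \right)} = w^{2} - 8 = -8 + w^{2}$)
$V = 136$ ($V = -8 + 12^{2} = -8 + 144 = 136$)
$V + \frac{40 - 114}{-128 - 47} \left(159 - 177\right) = 136 + \frac{40 - 114}{-128 - 47} \left(159 - 177\right) = 136 + - \frac{74}{-175} \left(-18\right) = 136 + \left(-74\right) \left(- \frac{1}{175}\right) \left(-18\right) = 136 + \frac{74}{175} \left(-18\right) = 136 - \frac{1332}{175} = \frac{22468}{175}$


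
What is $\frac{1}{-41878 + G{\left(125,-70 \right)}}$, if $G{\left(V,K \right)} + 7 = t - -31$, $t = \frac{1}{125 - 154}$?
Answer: $- \frac{29}{1213767} \approx -2.3893 \cdot 10^{-5}$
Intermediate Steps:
$t = - \frac{1}{29}$ ($t = \frac{1}{-29} = - \frac{1}{29} \approx -0.034483$)
$G{\left(V,K \right)} = \frac{695}{29}$ ($G{\left(V,K \right)} = -7 - - \frac{898}{29} = -7 + \left(- \frac{1}{29} + 31\right) = -7 + \frac{898}{29} = \frac{695}{29}$)
$\frac{1}{-41878 + G{\left(125,-70 \right)}} = \frac{1}{-41878 + \frac{695}{29}} = \frac{1}{- \frac{1213767}{29}} = - \frac{29}{1213767}$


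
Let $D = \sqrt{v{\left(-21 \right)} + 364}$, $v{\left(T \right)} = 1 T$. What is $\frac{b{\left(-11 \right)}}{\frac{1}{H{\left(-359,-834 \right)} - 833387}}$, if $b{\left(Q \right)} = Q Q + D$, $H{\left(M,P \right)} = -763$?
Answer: $-100932150 - 5839050 \sqrt{7} \approx -1.1638 \cdot 10^{8}$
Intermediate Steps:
$v{\left(T \right)} = T$
$D = 7 \sqrt{7}$ ($D = \sqrt{-21 + 364} = \sqrt{343} = 7 \sqrt{7} \approx 18.52$)
$b{\left(Q \right)} = Q^{2} + 7 \sqrt{7}$ ($b{\left(Q \right)} = Q Q + 7 \sqrt{7} = Q^{2} + 7 \sqrt{7}$)
$\frac{b{\left(-11 \right)}}{\frac{1}{H{\left(-359,-834 \right)} - 833387}} = \frac{\left(-11\right)^{2} + 7 \sqrt{7}}{\frac{1}{-763 - 833387}} = \frac{121 + 7 \sqrt{7}}{\frac{1}{-834150}} = \frac{121 + 7 \sqrt{7}}{- \frac{1}{834150}} = \left(121 + 7 \sqrt{7}\right) \left(-834150\right) = -100932150 - 5839050 \sqrt{7}$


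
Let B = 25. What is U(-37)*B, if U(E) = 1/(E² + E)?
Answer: 25/1332 ≈ 0.018769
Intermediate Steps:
U(E) = 1/(E + E²)
U(-37)*B = (1/((-37)*(1 - 37)))*25 = -1/37/(-36)*25 = -1/37*(-1/36)*25 = (1/1332)*25 = 25/1332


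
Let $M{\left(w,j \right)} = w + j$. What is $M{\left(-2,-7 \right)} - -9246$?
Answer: $9237$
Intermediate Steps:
$M{\left(w,j \right)} = j + w$
$M{\left(-2,-7 \right)} - -9246 = \left(-7 - 2\right) - -9246 = -9 + 9246 = 9237$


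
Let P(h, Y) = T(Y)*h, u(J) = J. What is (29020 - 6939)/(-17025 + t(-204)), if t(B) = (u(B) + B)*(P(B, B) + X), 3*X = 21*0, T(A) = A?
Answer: -22081/16996353 ≈ -0.0012992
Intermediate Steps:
X = 0 (X = (21*0)/3 = (⅓)*0 = 0)
P(h, Y) = Y*h
t(B) = 2*B³ (t(B) = (B + B)*(B*B + 0) = (2*B)*(B² + 0) = (2*B)*B² = 2*B³)
(29020 - 6939)/(-17025 + t(-204)) = (29020 - 6939)/(-17025 + 2*(-204)³) = 22081/(-17025 + 2*(-8489664)) = 22081/(-17025 - 16979328) = 22081/(-16996353) = 22081*(-1/16996353) = -22081/16996353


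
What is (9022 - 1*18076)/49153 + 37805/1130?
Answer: 369599629/11108578 ≈ 33.272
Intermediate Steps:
(9022 - 1*18076)/49153 + 37805/1130 = (9022 - 18076)*(1/49153) + 37805*(1/1130) = -9054*1/49153 + 7561/226 = -9054/49153 + 7561/226 = 369599629/11108578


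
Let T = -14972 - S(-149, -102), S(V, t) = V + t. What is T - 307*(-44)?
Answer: -1213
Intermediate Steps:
T = -14721 (T = -14972 - (-149 - 102) = -14972 - 1*(-251) = -14972 + 251 = -14721)
T - 307*(-44) = -14721 - 307*(-44) = -14721 + 13508 = -1213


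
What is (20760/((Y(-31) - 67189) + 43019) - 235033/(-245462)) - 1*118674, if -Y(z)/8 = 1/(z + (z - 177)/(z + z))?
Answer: -301690590784692875/2542181450102 ≈ -1.1867e+5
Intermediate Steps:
Y(z) = -8/(z + (-177 + z)/(2*z)) (Y(z) = -8/(z + (z - 177)/(z + z)) = -8/(z + (-177 + z)/((2*z))) = -8/(z + (-177 + z)*(1/(2*z))) = -8/(z + (-177 + z)/(2*z)))
(20760/((Y(-31) - 67189) + 43019) - 235033/(-245462)) - 1*118674 = (20760/((-16*(-31)/(-177 - 31 + 2*(-31)**2) - 67189) + 43019) - 235033/(-245462)) - 1*118674 = (20760/((-16*(-31)/(-177 - 31 + 2*961) - 67189) + 43019) - 235033*(-1/245462)) - 118674 = (20760/((-16*(-31)/(-177 - 31 + 1922) - 67189) + 43019) + 235033/245462) - 118674 = (20760/((-16*(-31)/1714 - 67189) + 43019) + 235033/245462) - 118674 = (20760/((-16*(-31)*1/1714 - 67189) + 43019) + 235033/245462) - 118674 = (20760/((248/857 - 67189) + 43019) + 235033/245462) - 118674 = (20760/(-57580725/857 + 43019) + 235033/245462) - 118674 = (20760/(-20713442/857) + 235033/245462) - 118674 = (20760*(-857/20713442) + 235033/245462) - 118674 = (-8895660/10356721 + 235033/245462) - 118674 = 250624711873/2542181450102 - 118674 = -301690590784692875/2542181450102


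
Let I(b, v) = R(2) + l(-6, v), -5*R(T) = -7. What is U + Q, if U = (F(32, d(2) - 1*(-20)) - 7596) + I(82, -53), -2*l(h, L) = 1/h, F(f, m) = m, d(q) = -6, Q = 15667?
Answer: 485189/60 ≈ 8086.5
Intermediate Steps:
R(T) = 7/5 (R(T) = -1/5*(-7) = 7/5)
l(h, L) = -1/(2*h)
I(b, v) = 89/60 (I(b, v) = 7/5 - 1/2/(-6) = 7/5 - 1/2*(-1/6) = 7/5 + 1/12 = 89/60)
U = -454831/60 (U = ((-6 - 1*(-20)) - 7596) + 89/60 = ((-6 + 20) - 7596) + 89/60 = (14 - 7596) + 89/60 = -7582 + 89/60 = -454831/60 ≈ -7580.5)
U + Q = -454831/60 + 15667 = 485189/60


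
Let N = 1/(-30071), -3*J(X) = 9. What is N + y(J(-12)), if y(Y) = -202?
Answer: -6074343/30071 ≈ -202.00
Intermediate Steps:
J(X) = -3 (J(X) = -1/3*9 = -3)
N = -1/30071 ≈ -3.3255e-5
N + y(J(-12)) = -1/30071 - 202 = -6074343/30071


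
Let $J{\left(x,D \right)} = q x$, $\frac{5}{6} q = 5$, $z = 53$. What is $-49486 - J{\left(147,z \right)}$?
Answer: $-50368$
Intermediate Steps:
$q = 6$ ($q = \frac{6}{5} \cdot 5 = 6$)
$J{\left(x,D \right)} = 6 x$
$-49486 - J{\left(147,z \right)} = -49486 - 6 \cdot 147 = -49486 - 882 = -50368$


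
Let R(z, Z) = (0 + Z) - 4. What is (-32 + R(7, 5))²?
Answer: 961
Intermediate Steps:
R(z, Z) = -4 + Z (R(z, Z) = Z - 4 = -4 + Z)
(-32 + R(7, 5))² = (-32 + (-4 + 5))² = (-32 + 1)² = (-31)² = 961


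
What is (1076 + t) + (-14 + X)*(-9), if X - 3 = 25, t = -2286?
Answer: -1336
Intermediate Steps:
X = 28 (X = 3 + 25 = 28)
(1076 + t) + (-14 + X)*(-9) = (1076 - 2286) + (-14 + 28)*(-9) = -1210 + 14*(-9) = -1210 - 126 = -1336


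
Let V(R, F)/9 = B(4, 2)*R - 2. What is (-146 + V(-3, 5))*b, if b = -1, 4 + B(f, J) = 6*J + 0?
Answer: 380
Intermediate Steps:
B(f, J) = -4 + 6*J (B(f, J) = -4 + (6*J + 0) = -4 + 6*J)
V(R, F) = -18 + 72*R (V(R, F) = 9*((-4 + 6*2)*R - 2) = 9*((-4 + 12)*R - 2) = 9*(8*R - 2) = 9*(-2 + 8*R) = -18 + 72*R)
(-146 + V(-3, 5))*b = (-146 + (-18 + 72*(-3)))*(-1) = (-146 + (-18 - 216))*(-1) = (-146 - 234)*(-1) = -380*(-1) = 380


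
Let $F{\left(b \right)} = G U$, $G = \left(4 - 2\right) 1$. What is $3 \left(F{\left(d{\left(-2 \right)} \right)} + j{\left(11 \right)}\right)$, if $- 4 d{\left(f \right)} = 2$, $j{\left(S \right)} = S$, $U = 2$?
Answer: $45$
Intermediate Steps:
$d{\left(f \right)} = - \frac{1}{2}$ ($d{\left(f \right)} = \left(- \frac{1}{4}\right) 2 = - \frac{1}{2}$)
$G = 2$ ($G = 2 \cdot 1 = 2$)
$F{\left(b \right)} = 4$ ($F{\left(b \right)} = 2 \cdot 2 = 4$)
$3 \left(F{\left(d{\left(-2 \right)} \right)} + j{\left(11 \right)}\right) = 3 \left(4 + 11\right) = 3 \cdot 15 = 45$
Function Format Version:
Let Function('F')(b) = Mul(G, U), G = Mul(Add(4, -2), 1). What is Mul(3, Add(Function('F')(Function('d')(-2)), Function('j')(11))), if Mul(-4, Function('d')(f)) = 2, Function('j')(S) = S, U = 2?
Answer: 45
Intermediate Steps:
Function('d')(f) = Rational(-1, 2) (Function('d')(f) = Mul(Rational(-1, 4), 2) = Rational(-1, 2))
G = 2 (G = Mul(2, 1) = 2)
Function('F')(b) = 4 (Function('F')(b) = Mul(2, 2) = 4)
Mul(3, Add(Function('F')(Function('d')(-2)), Function('j')(11))) = Mul(3, Add(4, 11)) = Mul(3, 15) = 45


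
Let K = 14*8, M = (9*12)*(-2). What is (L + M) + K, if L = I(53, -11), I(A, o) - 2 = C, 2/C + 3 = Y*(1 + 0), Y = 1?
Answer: -103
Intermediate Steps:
C = -1 (C = 2/(-3 + 1*(1 + 0)) = 2/(-3 + 1*1) = 2/(-3 + 1) = 2/(-2) = 2*(-½) = -1)
I(A, o) = 1 (I(A, o) = 2 - 1 = 1)
L = 1
M = -216 (M = 108*(-2) = -216)
K = 112
(L + M) + K = (1 - 216) + 112 = -215 + 112 = -103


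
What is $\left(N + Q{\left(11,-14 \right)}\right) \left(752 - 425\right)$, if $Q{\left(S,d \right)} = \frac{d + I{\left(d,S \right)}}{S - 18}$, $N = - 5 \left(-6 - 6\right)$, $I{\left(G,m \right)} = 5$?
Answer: $\frac{140283}{7} \approx 20040.0$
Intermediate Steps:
$N = 60$ ($N = - 5 \left(-6 - 6\right) = \left(-5\right) \left(-12\right) = 60$)
$Q{\left(S,d \right)} = \frac{5 + d}{-18 + S}$ ($Q{\left(S,d \right)} = \frac{d + 5}{S - 18} = \frac{5 + d}{-18 + S}$)
$\left(N + Q{\left(11,-14 \right)}\right) \left(752 - 425\right) = \left(60 + \frac{5 - 14}{-18 + 11}\right) \left(752 - 425\right) = \left(60 + \frac{1}{-7} \left(-9\right)\right) 327 = \left(60 - - \frac{9}{7}\right) 327 = \left(60 + \frac{9}{7}\right) 327 = \frac{429}{7} \cdot 327 = \frac{140283}{7}$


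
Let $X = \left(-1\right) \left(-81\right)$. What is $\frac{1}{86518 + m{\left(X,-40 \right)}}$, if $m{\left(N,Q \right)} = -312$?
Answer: $\frac{1}{86206} \approx 1.16 \cdot 10^{-5}$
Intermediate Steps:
$X = 81$
$\frac{1}{86518 + m{\left(X,-40 \right)}} = \frac{1}{86518 - 312} = \frac{1}{86206}$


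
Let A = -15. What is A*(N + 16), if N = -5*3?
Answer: -15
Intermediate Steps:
N = -15
A*(N + 16) = -15*(-15 + 16) = -15*1 = -15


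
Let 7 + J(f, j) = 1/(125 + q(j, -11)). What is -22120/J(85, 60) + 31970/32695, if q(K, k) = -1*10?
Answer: 4159762244/1314339 ≈ 3164.9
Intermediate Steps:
q(K, k) = -10
J(f, j) = -804/115 (J(f, j) = -7 + 1/(125 - 10) = -7 + 1/115 = -804/115)
-22120/J(85, 60) + 31970/32695 = -22120/(-804/115) + 31970/32695 = -22120*(-115/804) + 31970*(1/32695) = 635950/201 + 6394/6539 = 4159762244/1314339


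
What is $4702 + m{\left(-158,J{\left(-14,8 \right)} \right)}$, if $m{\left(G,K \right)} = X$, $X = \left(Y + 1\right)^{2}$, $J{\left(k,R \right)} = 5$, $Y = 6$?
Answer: $4751$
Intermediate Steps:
$X = 49$ ($X = \left(6 + 1\right)^{2} = 7^{2} = 49$)
$m{\left(G,K \right)} = 49$
$4702 + m{\left(-158,J{\left(-14,8 \right)} \right)} = 4702 + 49 = 4751$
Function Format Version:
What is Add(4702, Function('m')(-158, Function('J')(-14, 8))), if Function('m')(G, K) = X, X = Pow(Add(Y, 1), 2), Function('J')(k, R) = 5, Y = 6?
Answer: 4751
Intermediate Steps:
X = 49 (X = Pow(Add(6, 1), 2) = Pow(7, 2) = 49)
Function('m')(G, K) = 49
Add(4702, Function('m')(-158, Function('J')(-14, 8))) = Add(4702, 49) = 4751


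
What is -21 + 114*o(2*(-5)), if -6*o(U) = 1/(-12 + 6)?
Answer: -107/6 ≈ -17.833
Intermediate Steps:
o(U) = 1/36 (o(U) = -1/(6*(-12 + 6)) = -1/6/(-6) = -1/6*(-1/6) = 1/36)
-21 + 114*o(2*(-5)) = -21 + 114*(1/36) = -21 + 19/6 = -107/6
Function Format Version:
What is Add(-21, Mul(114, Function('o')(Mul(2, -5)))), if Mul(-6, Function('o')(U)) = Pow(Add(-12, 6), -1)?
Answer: Rational(-107, 6) ≈ -17.833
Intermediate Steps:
Function('o')(U) = Rational(1, 36) (Function('o')(U) = Mul(Rational(-1, 6), Pow(Add(-12, 6), -1)) = Mul(Rational(-1, 6), Pow(-6, -1)) = Mul(Rational(-1, 6), Rational(-1, 6)) = Rational(1, 36))
Add(-21, Mul(114, Function('o')(Mul(2, -5)))) = Add(-21, Mul(114, Rational(1, 36))) = Add(-21, Rational(19, 6)) = Rational(-107, 6)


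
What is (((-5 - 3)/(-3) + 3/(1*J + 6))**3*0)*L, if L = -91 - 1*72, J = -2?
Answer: 0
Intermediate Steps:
L = -163 (L = -91 - 72 = -163)
(((-5 - 3)/(-3) + 3/(1*J + 6))**3*0)*L = (((-5 - 3)/(-3) + 3/(1*(-2) + 6))**3*0)*(-163) = ((-8*(-1/3) + 3/(-2 + 6))**3*0)*(-163) = ((8/3 + 3/4)**3*0)*(-163) = ((41/12)**3*0)*(-163) = ((68921/1728)*0)*(-163) = 0*(-163) = 0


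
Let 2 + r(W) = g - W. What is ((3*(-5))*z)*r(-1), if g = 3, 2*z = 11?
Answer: -165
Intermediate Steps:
z = 11/2 (z = (1/2)*11 = 11/2 ≈ 5.5000)
r(W) = 1 - W (r(W) = -2 + (3 - W) = 1 - W)
((3*(-5))*z)*r(-1) = ((3*(-5))*(11/2))*(1 - 1*(-1)) = (-15*11/2)*(1 + 1) = -165/2*2 = -165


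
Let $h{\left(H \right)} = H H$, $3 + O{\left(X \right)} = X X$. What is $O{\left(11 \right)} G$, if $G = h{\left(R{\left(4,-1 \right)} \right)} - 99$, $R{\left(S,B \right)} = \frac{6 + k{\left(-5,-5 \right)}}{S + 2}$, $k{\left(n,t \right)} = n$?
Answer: $- \frac{210217}{18} \approx -11679.0$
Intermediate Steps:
$O{\left(X \right)} = -3 + X^{2}$ ($O{\left(X \right)} = -3 + X X = -3 + X^{2}$)
$R{\left(S,B \right)} = \frac{1}{2 + S}$ ($R{\left(S,B \right)} = \frac{6 - 5}{S + 2} = 1 \frac{1}{2 + S} = \frac{1}{2 + S}$)
$h{\left(H \right)} = H^{2}$
$G = - \frac{3563}{36}$ ($G = \left(\frac{1}{2 + 4}\right)^{2} - 99 = \left(\frac{1}{6}\right)^{2} - 99 = \frac{1}{36} - 99 = - \frac{3563}{36} \approx -98.972$)
$O{\left(11 \right)} G = \left(-3 + 11^{2}\right) \left(- \frac{3563}{36}\right) = \left(-3 + 121\right) \left(- \frac{3563}{36}\right) = 118 \left(- \frac{3563}{36}\right) = - \frac{210217}{18}$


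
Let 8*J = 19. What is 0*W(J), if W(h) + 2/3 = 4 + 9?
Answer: 0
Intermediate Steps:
J = 19/8 (J = (1/8)*19 = 19/8 ≈ 2.3750)
W(h) = 37/3 (W(h) = -2/3 + (4 + 9) = -2/3 + 13 = 37/3)
0*W(J) = 0*(37/3) = 0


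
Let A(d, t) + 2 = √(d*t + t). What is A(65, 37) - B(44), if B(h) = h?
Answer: -46 + √2442 ≈ 3.4166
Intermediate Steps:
A(d, t) = -2 + √(t + d*t) (A(d, t) = -2 + √(d*t + t) = -2 + √(t + d*t))
A(65, 37) - B(44) = (-2 + √(37*(1 + 65))) - 1*44 = (-2 + √(37*66)) - 44 = (-2 + √2442) - 44 = -46 + √2442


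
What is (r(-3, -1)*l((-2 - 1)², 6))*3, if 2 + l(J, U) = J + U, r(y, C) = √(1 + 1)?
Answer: 39*√2 ≈ 55.154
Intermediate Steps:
r(y, C) = √2
l(J, U) = -2 + J + U (l(J, U) = -2 + (J + U) = -2 + J + U)
(r(-3, -1)*l((-2 - 1)², 6))*3 = (√2*(-2 + (-2 - 1)² + 6))*3 = (√2*(-2 + (-3)² + 6))*3 = (√2*(-2 + 9 + 6))*3 = (√2*13)*3 = (13*√2)*3 = 39*√2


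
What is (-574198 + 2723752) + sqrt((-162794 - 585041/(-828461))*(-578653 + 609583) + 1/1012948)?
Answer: 2149554 + 7*I*sqrt(18091675900721053147813727692187)/419593956514 ≈ 2.1496e+6 + 70959.0*I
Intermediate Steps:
(-574198 + 2723752) + sqrt((-162794 - 585041/(-828461))*(-578653 + 609583) + 1/1012948) = 2149554 + sqrt((-162794 - 585041*(-1/828461))*30930 + 1/1012948) = 2149554 + sqrt((-162794 + 585041/828461)*30930 + 1/1012948) = 2149554 + sqrt(-134867894993/828461*30930 + 1/1012948) = 2149554 + sqrt(-4171463992133490/828461 + 1/1012948) = 2149554 + sqrt(-4225476107903633600059/839187913028) = 2149554 + 7*I*sqrt(18091675900721053147813727692187)/419593956514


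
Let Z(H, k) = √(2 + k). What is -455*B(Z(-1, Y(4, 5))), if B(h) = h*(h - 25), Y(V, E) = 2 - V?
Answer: 0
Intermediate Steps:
B(h) = h*(-25 + h)
-455*B(Z(-1, Y(4, 5))) = -455*√(2 + (2 - 1*4))*(-25 + √(2 + (2 - 1*4))) = -455*√(2 + (2 - 4))*(-25 + √(2 + (2 - 4))) = -455*√(2 - 2)*(-25 + √(2 - 2)) = -455*√0*(-25 + √0) = -0*(-25 + 0) = -0*(-25) = -455*0 = 0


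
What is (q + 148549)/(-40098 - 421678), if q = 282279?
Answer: -107707/115444 ≈ -0.93298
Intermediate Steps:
(q + 148549)/(-40098 - 421678) = (282279 + 148549)/(-40098 - 421678) = 430828/(-461776) = 430828*(-1/461776) = -107707/115444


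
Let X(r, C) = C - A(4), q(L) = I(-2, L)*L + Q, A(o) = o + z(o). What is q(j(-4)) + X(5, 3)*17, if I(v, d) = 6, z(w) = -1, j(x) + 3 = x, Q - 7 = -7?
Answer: -42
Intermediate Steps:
Q = 0 (Q = 7 - 7 = 0)
j(x) = -3 + x
A(o) = -1 + o (A(o) = o - 1 = -1 + o)
q(L) = 6*L (q(L) = 6*L + 0 = 6*L)
X(r, C) = -3 + C (X(r, C) = C - (-1 + 4) = C - 1*3 = C - 3 = -3 + C)
q(j(-4)) + X(5, 3)*17 = 6*(-3 - 4) + (-3 + 3)*17 = 6*(-7) + 0*17 = -42 + 0 = -42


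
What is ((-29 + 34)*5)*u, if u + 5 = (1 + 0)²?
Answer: -100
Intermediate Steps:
u = -4 (u = -5 + (1 + 0)² = -5 + 1² = -5 + 1 = -4)
((-29 + 34)*5)*u = ((-29 + 34)*5)*(-4) = (5*5)*(-4) = 25*(-4) = -100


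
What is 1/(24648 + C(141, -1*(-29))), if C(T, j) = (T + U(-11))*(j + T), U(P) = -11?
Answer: 1/46748 ≈ 2.1391e-5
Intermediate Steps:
C(T, j) = (-11 + T)*(T + j) (C(T, j) = (T - 11)*(j + T) = (-11 + T)*(T + j))
1/(24648 + C(141, -1*(-29))) = 1/(24648 + (141**2 - 11*141 - (-11)*(-29) + 141*(-1*(-29)))) = 1/(24648 + (19881 - 1551 - 11*29 + 141*29)) = 1/(24648 + (19881 - 1551 - 319 + 4089)) = 1/(24648 + 22100) = 1/46748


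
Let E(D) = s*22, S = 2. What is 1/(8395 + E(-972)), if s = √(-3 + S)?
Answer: 8395/70476509 - 22*I/70476509 ≈ 0.00011912 - 3.1216e-7*I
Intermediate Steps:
s = I (s = √(-3 + 2) = √(-1) = I ≈ 1.0*I)
E(D) = 22*I (E(D) = I*22 = 22*I)
1/(8395 + E(-972)) = 1/(8395 + 22*I) = (8395 - 22*I)/70476509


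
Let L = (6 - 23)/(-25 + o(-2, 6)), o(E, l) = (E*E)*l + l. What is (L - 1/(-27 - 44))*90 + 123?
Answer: -12903/71 ≈ -181.73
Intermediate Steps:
o(E, l) = l + l*E² (o(E, l) = E²*l + l = l*E² + l = l + l*E²)
L = -17/5 (L = (6 - 23)/(-25 + 6*(1 + (-2)²)) = -17/(-25 + 6*(1 + 4)) = -17/(-25 + 6*5) = -17/(-25 + 30) = -17/5 ≈ -3.4000)
(L - 1/(-27 - 44))*90 + 123 = (-17/5 - 1/(-27 - 44))*90 + 123 = (-17/5 - 1/(-71))*90 + 123 = (-17/5 - 1*(-1/71))*90 + 123 = (-17/5 + 1/71)*90 + 123 = -1202/355*90 + 123 = -21636/71 + 123 = -12903/71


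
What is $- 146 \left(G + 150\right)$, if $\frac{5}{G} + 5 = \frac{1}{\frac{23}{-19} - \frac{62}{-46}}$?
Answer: $- \frac{3044100}{137} \approx -22220.0$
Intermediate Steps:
$G = \frac{300}{137}$ ($G = \frac{5}{-5 + \frac{1}{\frac{23}{-19} - \frac{62}{-46}}} = \frac{5}{-5 + \frac{1}{23 \left(- \frac{1}{19}\right) - - \frac{31}{23}}} = \frac{5}{-5 + \frac{1}{- \frac{23}{19} + \frac{31}{23}}} = \frac{5}{-5 + \frac{1}{\frac{60}{437}}} = \frac{5}{-5 + \frac{437}{60}} = \frac{5}{\frac{137}{60}} = 5 \cdot \frac{60}{137} = \frac{300}{137} \approx 2.1898$)
$- 146 \left(G + 150\right) = - 146 \left(\frac{300}{137} + 150\right) = \left(-146\right) \frac{20850}{137} = - \frac{3044100}{137}$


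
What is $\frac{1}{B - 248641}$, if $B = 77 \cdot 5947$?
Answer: $\frac{1}{209278} \approx 4.7783 \cdot 10^{-6}$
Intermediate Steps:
$B = 457919$
$\frac{1}{B - 248641} = \frac{1}{457919 - 248641} = \frac{1}{209278}$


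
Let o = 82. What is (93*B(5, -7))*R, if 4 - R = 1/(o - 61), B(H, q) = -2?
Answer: -5146/7 ≈ -735.14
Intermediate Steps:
R = 83/21 (R = 4 - 1/(82 - 61) = 4 - 1/21 = 83/21 ≈ 3.9524)
(93*B(5, -7))*R = (93*(-2))*(83/21) = -186*83/21 = -5146/7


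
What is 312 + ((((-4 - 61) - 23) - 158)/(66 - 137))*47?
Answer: 33714/71 ≈ 474.85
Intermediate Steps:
312 + ((((-4 - 61) - 23) - 158)/(66 - 137))*47 = 312 + (((-65 - 23) - 158)/(-71))*47 = 312 + ((-88 - 158)*(-1/71))*47 = 312 - 246*(-1/71)*47 = 312 + (246/71)*47 = 312 + 11562/71 = 33714/71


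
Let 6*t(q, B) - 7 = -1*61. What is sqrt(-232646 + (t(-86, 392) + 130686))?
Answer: 7*I*sqrt(2081) ≈ 319.33*I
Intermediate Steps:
t(q, B) = -9 (t(q, B) = 7/6 + (-1*61)/6 = 7/6 + (1/6)*(-61) = 7/6 - 61/6 = -9)
sqrt(-232646 + (t(-86, 392) + 130686)) = sqrt(-232646 + (-9 + 130686)) = sqrt(-232646 + 130677) = sqrt(-101969) = 7*I*sqrt(2081)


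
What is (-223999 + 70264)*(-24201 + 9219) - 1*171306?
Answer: 2303086464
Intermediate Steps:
(-223999 + 70264)*(-24201 + 9219) - 1*171306 = -153735*(-14982) - 171306 = 2303257770 - 171306 = 2303086464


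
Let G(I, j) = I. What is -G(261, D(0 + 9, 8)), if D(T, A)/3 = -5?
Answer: -261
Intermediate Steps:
D(T, A) = -15 (D(T, A) = 3*(-5) = -15)
-G(261, D(0 + 9, 8)) = -1*261 = -261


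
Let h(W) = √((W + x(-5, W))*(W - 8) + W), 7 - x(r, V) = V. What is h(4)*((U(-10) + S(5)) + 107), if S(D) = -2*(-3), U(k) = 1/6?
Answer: 679*I*√6/3 ≈ 554.4*I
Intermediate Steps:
x(r, V) = 7 - V
U(k) = ⅙
S(D) = 6
h(W) = √(-56 + 8*W) (h(W) = √((W + (7 - W))*(W - 8) + W) = √(7*(-8 + W) + W) = √((-56 + 7*W) + W) = √(-56 + 8*W))
h(4)*((U(-10) + S(5)) + 107) = (2*√(-14 + 2*4))*((⅙ + 6) + 107) = (2*√(-14 + 8))*(37/6 + 107) = (2*√(-6))*(679/6) = (2*(I*√6))*(679/6) = (2*I*√6)*(679/6) = 679*I*√6/3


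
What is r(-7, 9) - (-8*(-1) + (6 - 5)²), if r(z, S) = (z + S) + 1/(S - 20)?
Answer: -78/11 ≈ -7.0909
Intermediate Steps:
r(z, S) = S + z + 1/(-20 + S) (r(z, S) = (S + z) + 1/(-20 + S) = S + z + 1/(-20 + S))
r(-7, 9) - (-8*(-1) + (6 - 5)²) = (1 + 9² - 20*9 - 20*(-7) + 9*(-7))/(-20 + 9) - (-8*(-1) + (6 - 5)²) = (1 + 81 - 180 + 140 - 63)/(-11) - (8 + 1²) = -1/11*(-21) - (8 + 1) = 21/11 - 1*9 = 21/11 - 9 = -78/11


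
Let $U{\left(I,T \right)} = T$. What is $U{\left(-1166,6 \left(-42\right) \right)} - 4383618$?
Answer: $-4383870$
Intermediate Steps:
$U{\left(-1166,6 \left(-42\right) \right)} - 4383618 = 6 \left(-42\right) - 4383618 = -252 - 4383618 = -4383870$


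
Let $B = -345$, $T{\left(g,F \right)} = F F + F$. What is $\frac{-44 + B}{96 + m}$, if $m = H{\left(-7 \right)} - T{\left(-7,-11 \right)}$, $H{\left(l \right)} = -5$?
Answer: $\frac{389}{19} \approx 20.474$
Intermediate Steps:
$T{\left(g,F \right)} = F + F^{2}$ ($T{\left(g,F \right)} = F^{2} + F = F + F^{2}$)
$m = -115$ ($m = -5 - - 11 \left(1 - 11\right) = -5 - \left(-11\right) \left(-10\right) = -5 - 110 = -115$)
$\frac{-44 + B}{96 + m} = \frac{-44 - 345}{96 - 115} = - \frac{389}{-19} = \left(-389\right) \left(- \frac{1}{19}\right) = \frac{389}{19}$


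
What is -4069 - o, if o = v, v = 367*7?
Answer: -6638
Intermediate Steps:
v = 2569
o = 2569
-4069 - o = -4069 - 1*2569 = -4069 - 2569 = -6638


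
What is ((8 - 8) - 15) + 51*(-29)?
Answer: -1494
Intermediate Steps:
((8 - 8) - 15) + 51*(-29) = (0 - 15) - 1479 = -15 - 1479 = -1494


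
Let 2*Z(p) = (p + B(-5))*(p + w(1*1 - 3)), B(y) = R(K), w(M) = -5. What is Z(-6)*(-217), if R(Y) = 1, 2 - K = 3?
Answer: -11935/2 ≈ -5967.5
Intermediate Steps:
K = -1 (K = 2 - 1*3 = 2 - 3 = -1)
B(y) = 1
Z(p) = (1 + p)*(-5 + p)/2 (Z(p) = ((p + 1)*(p - 5))/2 = ((1 + p)*(-5 + p))/2 = (1 + p)*(-5 + p)/2)
Z(-6)*(-217) = (-5/2 + (1/2)*(-6)**2 - 2*(-6))*(-217) = (-5/2 + (1/2)*36 + 12)*(-217) = (-5/2 + 18 + 12)*(-217) = (55/2)*(-217) = -11935/2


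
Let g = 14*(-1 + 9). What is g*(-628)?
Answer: -70336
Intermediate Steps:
g = 112 (g = 14*8 = 112)
g*(-628) = 112*(-628) = -70336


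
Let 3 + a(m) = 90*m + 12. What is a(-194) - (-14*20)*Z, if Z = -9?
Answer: -19971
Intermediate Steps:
a(m) = 9 + 90*m (a(m) = -3 + (90*m + 12) = -3 + (12 + 90*m) = 9 + 90*m)
a(-194) - (-14*20)*Z = (9 + 90*(-194)) - (-14*20)*(-9) = (9 - 17460) - (-280)*(-9) = -17451 - 1*2520 = -17451 - 2520 = -19971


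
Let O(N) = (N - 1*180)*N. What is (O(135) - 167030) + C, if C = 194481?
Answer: 21376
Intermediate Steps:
O(N) = N*(-180 + N) (O(N) = (N - 180)*N = (-180 + N)*N = N*(-180 + N))
(O(135) - 167030) + C = (135*(-180 + 135) - 167030) + 194481 = (135*(-45) - 167030) + 194481 = (-6075 - 167030) + 194481 = -173105 + 194481 = 21376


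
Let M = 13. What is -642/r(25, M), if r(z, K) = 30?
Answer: -107/5 ≈ -21.400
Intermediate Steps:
-642/r(25, M) = -642/30 = -642*1/30 = -107/5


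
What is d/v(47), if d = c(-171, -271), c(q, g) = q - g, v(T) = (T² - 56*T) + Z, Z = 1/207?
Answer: -1035/4378 ≈ -0.23641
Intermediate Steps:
Z = 1/207 ≈ 0.0048309
v(T) = 1/207 + T² - 56*T (v(T) = (T² - 56*T) + 1/207 = 1/207 + T² - 56*T)
d = 100 (d = -171 - 1*(-271) = -171 + 271 = 100)
d/v(47) = 100/(1/207 + 47² - 56*47) = 100/(1/207 + 2209 - 2632) = 100/(-87560/207) = 100*(-207/87560) = -1035/4378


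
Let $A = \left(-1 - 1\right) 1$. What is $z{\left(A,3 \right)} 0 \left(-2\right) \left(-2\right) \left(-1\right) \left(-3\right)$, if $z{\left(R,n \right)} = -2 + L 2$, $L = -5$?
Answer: $0$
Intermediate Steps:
$A = -2$ ($A = \left(-2\right) 1 = -2$)
$z{\left(R,n \right)} = -12$ ($z{\left(R,n \right)} = -2 - 10 = -12$)
$z{\left(A,3 \right)} 0 \left(-2\right) \left(-2\right) \left(-1\right) \left(-3\right) = - 12 \cdot 0 \left(-2\right) \left(-2\right) \left(-1\right) \left(-3\right) = - 12 \cdot 0 \left(-2\right) \left(-1\right) \left(-3\right) = - 12 \cdot 0 \left(-1\right) \left(-3\right) = \left(-12\right) 0 \left(-3\right) = 0 \left(-3\right) = 0$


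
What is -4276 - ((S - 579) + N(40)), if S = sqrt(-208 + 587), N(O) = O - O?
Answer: -3697 - sqrt(379) ≈ -3716.5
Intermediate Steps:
N(O) = 0
S = sqrt(379) ≈ 19.468
-4276 - ((S - 579) + N(40)) = -4276 - ((sqrt(379) - 579) + 0) = -4276 - ((-579 + sqrt(379)) + 0) = -4276 - (-579 + sqrt(379)) = -4276 + (579 - sqrt(379)) = -3697 - sqrt(379)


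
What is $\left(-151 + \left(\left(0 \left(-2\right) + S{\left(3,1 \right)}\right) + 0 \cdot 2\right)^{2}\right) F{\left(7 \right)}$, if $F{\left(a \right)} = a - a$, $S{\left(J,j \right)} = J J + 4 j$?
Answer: $0$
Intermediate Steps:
$S{\left(J,j \right)} = J^{2} + 4 j$
$F{\left(a \right)} = 0$
$\left(-151 + \left(\left(0 \left(-2\right) + S{\left(3,1 \right)}\right) + 0 \cdot 2\right)^{2}\right) F{\left(7 \right)} = \left(-151 + \left(\left(0 \left(-2\right) + \left(3^{2} + 4 \cdot 1\right)\right) + 0 \cdot 2\right)^{2}\right) 0 = \left(-151 + \left(\left(0 + \left(9 + 4\right)\right) + 0\right)^{2}\right) 0 = \left(-151 + \left(\left(0 + 13\right) + 0\right)^{2}\right) 0 = \left(-151 + \left(13 + 0\right)^{2}\right) 0 = \left(-151 + 13^{2}\right) 0 = \left(-151 + 169\right) 0 = 18 \cdot 0 = 0$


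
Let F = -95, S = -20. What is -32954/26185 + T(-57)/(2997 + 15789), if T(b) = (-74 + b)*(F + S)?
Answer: -224596819/491911410 ≈ -0.45658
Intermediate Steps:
T(b) = 8510 - 115*b (T(b) = (-74 + b)*(-95 - 20) = (-74 + b)*(-115) = 8510 - 115*b)
-32954/26185 + T(-57)/(2997 + 15789) = -32954/26185 + (8510 - 115*(-57))/(2997 + 15789) = -32954*1/26185 + (8510 + 6555)/18786 = -32954/26185 + 15065*(1/18786) = -32954/26185 + 15065/18786 = -224596819/491911410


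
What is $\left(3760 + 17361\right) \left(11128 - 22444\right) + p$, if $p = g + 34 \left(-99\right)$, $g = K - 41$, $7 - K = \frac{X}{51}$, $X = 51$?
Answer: $-239008637$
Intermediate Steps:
$K = 6$ ($K = 7 - \frac{51}{51} = 7 - 51 \cdot \frac{1}{51} = 7 - 1 = 6$)
$g = -35$ ($g = 6 - 41 = -35$)
$p = -3401$ ($p = -35 + 34 \left(-99\right) = -35 - 3366 = -3401$)
$\left(3760 + 17361\right) \left(11128 - 22444\right) + p = \left(3760 + 17361\right) \left(11128 - 22444\right) - 3401 = 21121 \left(-11316\right) - 3401 = -239005236 - 3401 = -239008637$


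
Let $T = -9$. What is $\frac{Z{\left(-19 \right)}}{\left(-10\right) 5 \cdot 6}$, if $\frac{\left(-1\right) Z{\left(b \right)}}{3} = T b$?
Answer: $\frac{171}{100} \approx 1.71$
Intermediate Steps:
$Z{\left(b \right)} = 27 b$ ($Z{\left(b \right)} = - 3 \left(- 9 b\right) = 27 b$)
$\frac{Z{\left(-19 \right)}}{\left(-10\right) 5 \cdot 6} = \frac{27 \left(-19\right)}{\left(-10\right) 5 \cdot 6} = - \frac{513}{\left(-50\right) 6} = - \frac{513}{-300} = \left(-513\right) \left(- \frac{1}{300}\right) = \frac{171}{100}$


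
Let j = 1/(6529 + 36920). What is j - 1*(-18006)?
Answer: 782342695/43449 ≈ 18006.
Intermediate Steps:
j = 1/43449 ≈ 2.3015e-5
j - 1*(-18006) = 1/43449 - 1*(-18006) = 1/43449 + 18006 = 782342695/43449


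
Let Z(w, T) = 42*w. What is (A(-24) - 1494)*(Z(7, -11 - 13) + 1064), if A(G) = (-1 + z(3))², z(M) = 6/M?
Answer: -2027494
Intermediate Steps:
A(G) = 1 (A(G) = (-1 + 6/3)² = (-1 + 6*(⅓))² = (-1 + 2)² = 1² = 1)
(A(-24) - 1494)*(Z(7, -11 - 13) + 1064) = (1 - 1494)*(42*7 + 1064) = -1493*(294 + 1064) = -1493*1358 = -2027494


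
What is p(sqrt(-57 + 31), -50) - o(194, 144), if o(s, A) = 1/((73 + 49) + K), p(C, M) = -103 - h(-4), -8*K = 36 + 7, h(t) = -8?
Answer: -88643/933 ≈ -95.009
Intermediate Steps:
K = -43/8 (K = -(36 + 7)/8 = -1/8*43 = -43/8 ≈ -5.3750)
p(C, M) = -95 (p(C, M) = -103 - 1*(-8) = -103 + 8 = -95)
o(s, A) = 8/933 (o(s, A) = 1/((73 + 49) - 43/8) = 1/(122 - 43/8) = 1/(933/8) = 8/933)
p(sqrt(-57 + 31), -50) - o(194, 144) = -95 - 1*8/933 = -95 - 8/933 = -88643/933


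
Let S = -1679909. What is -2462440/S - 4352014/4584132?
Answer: 40583290973/78580863306 ≈ 0.51645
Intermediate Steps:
-2462440/S - 4352014/4584132 = -2462440/(-1679909) - 4352014/4584132 = -2462440*(-1/1679909) - 4352014*1/4584132 = 2462440/1679909 - 2176007/2292066 = 40583290973/78580863306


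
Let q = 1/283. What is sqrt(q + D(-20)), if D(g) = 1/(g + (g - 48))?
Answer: I*sqrt(1214070)/12452 ≈ 0.088488*I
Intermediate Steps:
D(g) = 1/(-48 + 2*g) (D(g) = 1/(g + (-48 + g)) = 1/(-48 + 2*g))
q = 1/283 ≈ 0.0035336
sqrt(q + D(-20)) = sqrt(1/283 + 1/(2*(-24 - 20))) = sqrt(1/283 + (1/2)/(-44)) = sqrt(1/283 + (1/2)*(-1/44)) = sqrt(1/283 - 1/88) = sqrt(-195/24904) = I*sqrt(1214070)/12452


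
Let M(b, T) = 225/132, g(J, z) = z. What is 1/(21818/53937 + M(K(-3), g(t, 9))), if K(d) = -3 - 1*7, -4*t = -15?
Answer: 2373228/5005267 ≈ 0.47415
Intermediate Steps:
t = 15/4 (t = -¼*(-15) = 15/4 ≈ 3.7500)
K(d) = -10 (K(d) = -3 - 7 = -10)
M(b, T) = 75/44 (M(b, T) = 225*(1/132) = 75/44)
1/(21818/53937 + M(K(-3), g(t, 9))) = 1/(21818/53937 + 75/44) = 1/(5005267/2373228) = 2373228/5005267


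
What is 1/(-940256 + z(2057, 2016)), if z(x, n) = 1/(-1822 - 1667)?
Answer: -3489/3280553185 ≈ -1.0635e-6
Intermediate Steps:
z(x, n) = -1/3489 (z(x, n) = 1/(-3489) = -1/3489)
1/(-940256 + z(2057, 2016)) = 1/(-940256 - 1/3489) = 1/(-3280553185/3489) = -3489/3280553185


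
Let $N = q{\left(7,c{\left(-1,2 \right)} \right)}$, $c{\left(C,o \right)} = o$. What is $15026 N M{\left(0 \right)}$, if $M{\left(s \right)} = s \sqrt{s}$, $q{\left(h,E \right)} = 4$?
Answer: $0$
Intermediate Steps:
$N = 4$
$M{\left(s \right)} = s^{\frac{3}{2}}$
$15026 N M{\left(0 \right)} = 15026 \cdot 4 \cdot 0^{\frac{3}{2}} = 15026 \cdot 4 \cdot 0 = 15026 \cdot 0 = 0$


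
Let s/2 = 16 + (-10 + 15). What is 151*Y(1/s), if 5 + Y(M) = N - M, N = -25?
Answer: -190411/42 ≈ -4533.6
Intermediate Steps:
s = 42 (s = 2*(16 + (-10 + 15)) = 2*(16 + 5) = 2*21 = 42)
Y(M) = -30 - M (Y(M) = -5 + (-25 - M) = -30 - M)
151*Y(1/s) = 151*(-30 - 1/42) = 151*(-1261/42) = -190411/42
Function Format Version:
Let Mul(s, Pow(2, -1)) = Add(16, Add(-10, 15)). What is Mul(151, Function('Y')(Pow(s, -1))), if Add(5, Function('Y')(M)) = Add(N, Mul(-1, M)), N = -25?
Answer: Rational(-190411, 42) ≈ -4533.6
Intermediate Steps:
s = 42 (s = Mul(2, Add(16, Add(-10, 15))) = Mul(2, Add(16, 5)) = Mul(2, 21) = 42)
Function('Y')(M) = Add(-30, Mul(-1, M)) (Function('Y')(M) = Add(-5, Add(-25, Mul(-1, M))) = Add(-30, Mul(-1, M)))
Mul(151, Function('Y')(Pow(s, -1))) = Mul(151, Add(-30, Mul(-1, Pow(42, -1)))) = Mul(151, Add(-30, Mul(-1, Rational(1, 42)))) = Mul(151, Add(-30, Rational(-1, 42))) = Mul(151, Rational(-1261, 42)) = Rational(-190411, 42)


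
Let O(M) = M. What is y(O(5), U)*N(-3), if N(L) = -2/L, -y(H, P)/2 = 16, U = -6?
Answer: -64/3 ≈ -21.333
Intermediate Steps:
y(H, P) = -32 (y(H, P) = -2*16 = -32)
y(O(5), U)*N(-3) = -(-64)/(-3) = -(-64)*(-1)/3 = -32*⅔ = -64/3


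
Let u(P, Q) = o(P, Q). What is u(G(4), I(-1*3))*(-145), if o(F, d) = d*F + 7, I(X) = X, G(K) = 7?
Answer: 2030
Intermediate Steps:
o(F, d) = 7 + F*d (o(F, d) = F*d + 7 = 7 + F*d)
u(P, Q) = 7 + P*Q
u(G(4), I(-1*3))*(-145) = (7 + 7*(-1*3))*(-145) = (7 + 7*(-3))*(-145) = (7 - 21)*(-145) = -14*(-145) = 2030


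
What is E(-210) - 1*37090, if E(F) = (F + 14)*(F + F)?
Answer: 45230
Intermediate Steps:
E(F) = 2*F*(14 + F) (E(F) = (14 + F)*(2*F) = 2*F*(14 + F))
E(-210) - 1*37090 = 2*(-210)*(14 - 210) - 1*37090 = 2*(-210)*(-196) - 37090 = 82320 - 37090 = 45230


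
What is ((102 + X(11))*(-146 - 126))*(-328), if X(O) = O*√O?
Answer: 9100032 + 981376*√11 ≈ 1.2355e+7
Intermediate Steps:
X(O) = O^(3/2)
((102 + X(11))*(-146 - 126))*(-328) = ((102 + 11^(3/2))*(-146 - 126))*(-328) = ((102 + 11*√11)*(-272))*(-328) = (-27744 - 2992*√11)*(-328) = 9100032 + 981376*√11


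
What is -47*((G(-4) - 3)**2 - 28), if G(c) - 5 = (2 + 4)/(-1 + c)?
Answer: 32148/25 ≈ 1285.9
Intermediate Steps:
G(c) = 5 + 6/(-1 + c) (G(c) = 5 + (2 + 4)/(-1 + c) = 5 + 6/(-1 + c))
-47*((G(-4) - 3)**2 - 28) = -47*(((1 + 5*(-4))/(-1 - 4) - 3)**2 - 28) = -47*(((1 - 20)/(-5) - 3)**2 - 28) = -47*((-1/5*(-19) - 3)**2 - 28) = -47*((19/5 - 3)**2 - 28) = -47*((4/5)**2 - 28) = -47*(16/25 - 28) = -47*(-684/25) = 32148/25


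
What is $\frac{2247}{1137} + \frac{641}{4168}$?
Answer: $\frac{3364771}{1579672} \approx 2.13$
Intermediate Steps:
$\frac{2247}{1137} + \frac{641}{4168} = 2247 \cdot \frac{1}{1137} + 641 \cdot \frac{1}{4168} = \frac{749}{379} + \frac{641}{4168} = \frac{3364771}{1579672}$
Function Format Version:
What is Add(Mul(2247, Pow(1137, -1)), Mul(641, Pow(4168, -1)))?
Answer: Rational(3364771, 1579672) ≈ 2.1300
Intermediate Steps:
Add(Mul(2247, Pow(1137, -1)), Mul(641, Pow(4168, -1))) = Add(Mul(2247, Rational(1, 1137)), Mul(641, Rational(1, 4168))) = Add(Rational(749, 379), Rational(641, 4168)) = Rational(3364771, 1579672)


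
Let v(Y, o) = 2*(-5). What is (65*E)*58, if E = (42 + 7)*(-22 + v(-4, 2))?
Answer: -5911360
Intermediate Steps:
v(Y, o) = -10
E = -1568 (E = (42 + 7)*(-22 - 10) = 49*(-32) = -1568)
(65*E)*58 = (65*(-1568))*58 = -101920*58 = -5911360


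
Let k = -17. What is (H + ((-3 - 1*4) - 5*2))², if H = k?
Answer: 1156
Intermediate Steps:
H = -17
(H + ((-3 - 1*4) - 5*2))² = (-17 + ((-3 - 1*4) - 5*2))² = (-17 + ((-3 - 4) - 10))² = (-17 + (-7 - 10))² = (-17 - 17)² = (-34)² = 1156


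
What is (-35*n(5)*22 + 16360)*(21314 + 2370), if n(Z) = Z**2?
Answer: -68446760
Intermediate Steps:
(-35*n(5)*22 + 16360)*(21314 + 2370) = (-35*5**2*22 + 16360)*(21314 + 2370) = (-35*25*22 + 16360)*23684 = (-875*22 + 16360)*23684 = (-19250 + 16360)*23684 = -2890*23684 = -68446760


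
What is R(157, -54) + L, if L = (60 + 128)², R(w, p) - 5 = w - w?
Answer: 35349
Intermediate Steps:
R(w, p) = 5 (R(w, p) = 5 + (w - w) = 5 + 0 = 5)
L = 35344 (L = 188² = 35344)
R(157, -54) + L = 5 + 35344 = 35349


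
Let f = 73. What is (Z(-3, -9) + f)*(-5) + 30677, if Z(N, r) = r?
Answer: 30357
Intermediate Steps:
(Z(-3, -9) + f)*(-5) + 30677 = (-9 + 73)*(-5) + 30677 = 64*(-5) + 30677 = -320 + 30677 = 30357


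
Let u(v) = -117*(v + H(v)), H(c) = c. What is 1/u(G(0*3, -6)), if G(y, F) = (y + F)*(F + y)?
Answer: -1/8424 ≈ -0.00011871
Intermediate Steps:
G(y, F) = (F + y)**2 (G(y, F) = (F + y)*(F + y) = (F + y)**2)
u(v) = -234*v (u(v) = -117*(v + v) = -234*v)
1/u(G(0*3, -6)) = 1/(-234*(-6 + 0*3)**2) = 1/(-234*(-6 + 0)**2) = 1/(-234*(-6)**2) = 1/(-234*36) = 1/(-8424) = -1/8424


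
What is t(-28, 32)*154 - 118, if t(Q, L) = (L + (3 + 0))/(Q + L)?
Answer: 2459/2 ≈ 1229.5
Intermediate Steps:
t(Q, L) = (3 + L)/(L + Q) (t(Q, L) = (L + 3)/(L + Q) = (3 + L)/(L + Q))
t(-28, 32)*154 - 118 = ((3 + 32)/(32 - 28))*154 - 118 = (35/4)*154 - 118 = 2695/2 - 118 = 2459/2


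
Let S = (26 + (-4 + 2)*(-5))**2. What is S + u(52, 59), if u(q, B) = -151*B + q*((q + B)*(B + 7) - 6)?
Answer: 373027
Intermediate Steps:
S = 1296 (S = (26 - 2*(-5))**2 = (26 + 10)**2 = 36**2 = 1296)
u(q, B) = -151*B + q*(-6 + (7 + B)*(B + q)) (u(q, B) = -151*B + q*((B + q)*(7 + B) - 6) = -151*B + q*((7 + B)*(B + q) - 6) = -151*B + q*(-6 + (7 + B)*(B + q)))
S + u(52, 59) = 1296 + (-151*59 - 6*52 + 7*52**2 + 59*52**2 + 52*59**2 + 7*59*52) = 1296 + (-8909 - 312 + 7*2704 + 59*2704 + 52*3481 + 21476) = 1296 + (-8909 - 312 + 18928 + 159536 + 181012 + 21476) = 1296 + 371731 = 373027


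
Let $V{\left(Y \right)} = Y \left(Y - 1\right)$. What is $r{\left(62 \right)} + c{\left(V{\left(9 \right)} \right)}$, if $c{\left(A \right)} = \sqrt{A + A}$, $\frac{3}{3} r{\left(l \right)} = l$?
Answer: $74$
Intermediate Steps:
$V{\left(Y \right)} = Y \left(-1 + Y\right)$
$r{\left(l \right)} = l$
$c{\left(A \right)} = \sqrt{2} \sqrt{A}$ ($c{\left(A \right)} = \sqrt{2 A} = \sqrt{2} \sqrt{A}$)
$r{\left(62 \right)} + c{\left(V{\left(9 \right)} \right)} = 62 + \sqrt{2} \sqrt{9 \left(-1 + 9\right)} = 62 + \sqrt{2} \sqrt{9 \cdot 8} = 62 + \sqrt{2} \sqrt{72} = 62 + \sqrt{2} \cdot 6 \sqrt{2} = 62 + 12 = 74$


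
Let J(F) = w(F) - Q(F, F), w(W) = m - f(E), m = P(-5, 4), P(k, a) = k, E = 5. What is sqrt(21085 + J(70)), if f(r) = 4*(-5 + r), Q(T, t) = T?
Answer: sqrt(21010) ≈ 144.95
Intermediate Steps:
m = -5
f(r) = -20 + 4*r
w(W) = -5 (w(W) = -5 - (-20 + 4*5) = -5 - (-20 + 20) = -5 - 1*0 = -5 + 0 = -5)
J(F) = -5 - F
sqrt(21085 + J(70)) = sqrt(21085 + (-5 - 1*70)) = sqrt(21085 + (-5 - 70)) = sqrt(21085 - 75) = sqrt(21010)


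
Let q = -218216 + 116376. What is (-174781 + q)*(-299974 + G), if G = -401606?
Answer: 194071761180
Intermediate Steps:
q = -101840
(-174781 + q)*(-299974 + G) = (-174781 - 101840)*(-299974 - 401606) = -276621*(-701580) = 194071761180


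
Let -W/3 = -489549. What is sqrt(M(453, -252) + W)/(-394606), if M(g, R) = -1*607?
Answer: -7*sqrt(7490)/197303 ≈ -0.0030705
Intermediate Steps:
W = 1468647 (W = -3*(-489549) = 1468647)
M(g, R) = -607
sqrt(M(453, -252) + W)/(-394606) = sqrt(-607 + 1468647)/(-394606) = sqrt(1468040)*(-1/394606) = (14*sqrt(7490))*(-1/394606) = -7*sqrt(7490)/197303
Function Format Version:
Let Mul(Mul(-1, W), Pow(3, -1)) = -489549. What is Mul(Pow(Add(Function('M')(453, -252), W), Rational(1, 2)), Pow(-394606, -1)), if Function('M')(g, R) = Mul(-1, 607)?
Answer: Mul(Rational(-7, 197303), Pow(7490, Rational(1, 2))) ≈ -0.0030705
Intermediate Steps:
W = 1468647 (W = Mul(-3, -489549) = 1468647)
Function('M')(g, R) = -607
Mul(Pow(Add(Function('M')(453, -252), W), Rational(1, 2)), Pow(-394606, -1)) = Mul(Pow(Add(-607, 1468647), Rational(1, 2)), Pow(-394606, -1)) = Mul(Pow(1468040, Rational(1, 2)), Rational(-1, 394606)) = Mul(Mul(14, Pow(7490, Rational(1, 2))), Rational(-1, 394606)) = Mul(Rational(-7, 197303), Pow(7490, Rational(1, 2)))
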